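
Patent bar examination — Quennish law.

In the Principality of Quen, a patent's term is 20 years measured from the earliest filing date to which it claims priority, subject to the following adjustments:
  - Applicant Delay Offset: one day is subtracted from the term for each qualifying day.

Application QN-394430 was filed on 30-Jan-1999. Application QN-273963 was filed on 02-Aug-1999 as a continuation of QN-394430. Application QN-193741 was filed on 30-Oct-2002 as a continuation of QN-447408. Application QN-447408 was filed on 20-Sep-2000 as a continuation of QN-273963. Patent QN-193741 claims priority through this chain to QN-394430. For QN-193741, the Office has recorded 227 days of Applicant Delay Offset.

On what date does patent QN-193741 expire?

2018-06-17

Earliest priority filing: 30 January 1999.
Base term: 30 January 1999 + 20 years → 30 January 2019.
Applicant Delay Offset: −227 days → 17 June 2018.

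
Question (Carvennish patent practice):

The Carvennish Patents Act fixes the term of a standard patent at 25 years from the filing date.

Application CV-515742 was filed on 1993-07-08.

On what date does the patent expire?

July 8, 2018

Filing date + 25 years → 8 July 2018.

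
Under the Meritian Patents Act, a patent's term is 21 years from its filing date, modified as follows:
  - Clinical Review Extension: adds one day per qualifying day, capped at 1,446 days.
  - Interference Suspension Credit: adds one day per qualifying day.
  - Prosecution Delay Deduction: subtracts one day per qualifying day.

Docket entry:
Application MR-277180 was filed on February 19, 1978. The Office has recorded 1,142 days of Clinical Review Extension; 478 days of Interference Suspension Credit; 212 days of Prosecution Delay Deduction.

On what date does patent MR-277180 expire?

December 28, 2002

Base term: filing date + 21 years → 19 February 1999.
Clinical Review Extension: 1142 days (within the 1446-day cap) → +1142 days → 6 April 2002.
Interference Suspension Credit: +478 days → 28 July 2003.
Prosecution Delay Deduction: −212 days → 28 December 2002.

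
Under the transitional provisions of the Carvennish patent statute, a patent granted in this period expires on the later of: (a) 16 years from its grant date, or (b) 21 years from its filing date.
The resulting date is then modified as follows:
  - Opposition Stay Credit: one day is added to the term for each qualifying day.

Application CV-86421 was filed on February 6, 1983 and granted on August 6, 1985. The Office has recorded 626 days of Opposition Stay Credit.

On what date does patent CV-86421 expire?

(a) grant + 16 years → 6 August 2001.
(b) filing + 21 years → 6 February 2004.
Later of the two: 6 February 2004.
Opposition Stay Credit: +626 days → 24 October 2005.

October 24, 2005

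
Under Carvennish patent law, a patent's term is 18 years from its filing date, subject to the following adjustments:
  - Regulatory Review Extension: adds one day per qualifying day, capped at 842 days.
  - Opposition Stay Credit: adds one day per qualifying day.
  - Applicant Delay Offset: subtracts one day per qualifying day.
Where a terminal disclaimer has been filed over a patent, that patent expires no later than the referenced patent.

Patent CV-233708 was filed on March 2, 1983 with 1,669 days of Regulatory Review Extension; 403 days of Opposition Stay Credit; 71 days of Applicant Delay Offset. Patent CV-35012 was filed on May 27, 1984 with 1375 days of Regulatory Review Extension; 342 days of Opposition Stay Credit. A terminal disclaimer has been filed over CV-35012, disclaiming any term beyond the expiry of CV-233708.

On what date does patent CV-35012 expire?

May 19, 2004

Natural term of CV-35012:
  Base: filing + 18 years → 27 May 2002.
  Regulatory Review Extension: 1375 days claimed exceeds the 842-day cap, so +842 days → 15 September 2004.
  Opposition Stay Credit: +342 days → 23 August 2005.
Expiry of referenced patent CV-233708:
  Base: filing + 18 years → 2 March 2001.
  Regulatory Review Extension: 1669 days claimed exceeds the 842-day cap, so +842 days → 22 June 2003.
  Opposition Stay Credit: +403 days → 29 July 2004.
  Applicant Delay Offset: −71 days → 19 May 2004.
Terminal disclaimer: CV-35012 expires on the earlier of 23 August 2005 and 19 May 2004.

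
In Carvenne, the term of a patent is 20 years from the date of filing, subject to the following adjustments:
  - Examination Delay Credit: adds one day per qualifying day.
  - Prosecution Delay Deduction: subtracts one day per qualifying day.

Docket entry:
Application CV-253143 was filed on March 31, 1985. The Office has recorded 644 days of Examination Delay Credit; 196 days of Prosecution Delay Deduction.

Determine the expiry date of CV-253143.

June 22, 2006

Base term: filing date + 20 years → 31 March 2005.
Examination Delay Credit: +644 days → 4 January 2007.
Prosecution Delay Deduction: −196 days → 22 June 2006.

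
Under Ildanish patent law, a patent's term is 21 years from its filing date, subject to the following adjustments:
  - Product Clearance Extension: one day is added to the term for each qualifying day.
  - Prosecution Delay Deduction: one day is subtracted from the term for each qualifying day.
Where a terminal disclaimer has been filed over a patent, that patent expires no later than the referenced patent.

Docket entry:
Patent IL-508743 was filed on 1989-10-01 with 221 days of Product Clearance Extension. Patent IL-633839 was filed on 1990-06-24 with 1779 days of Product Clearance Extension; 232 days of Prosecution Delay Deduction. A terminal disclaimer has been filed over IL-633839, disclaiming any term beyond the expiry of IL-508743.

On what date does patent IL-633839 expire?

2011-05-10

Natural term of IL-633839:
  Base: filing + 21 years → 24 June 2011.
  Product Clearance Extension: +1779 days → 7 May 2016.
  Prosecution Delay Deduction: −232 days → 18 September 2015.
Expiry of referenced patent IL-508743:
  Base: filing + 21 years → 1 October 2010.
  Product Clearance Extension: +221 days → 10 May 2011.
Terminal disclaimer: IL-633839 expires on the earlier of 18 September 2015 and 10 May 2011.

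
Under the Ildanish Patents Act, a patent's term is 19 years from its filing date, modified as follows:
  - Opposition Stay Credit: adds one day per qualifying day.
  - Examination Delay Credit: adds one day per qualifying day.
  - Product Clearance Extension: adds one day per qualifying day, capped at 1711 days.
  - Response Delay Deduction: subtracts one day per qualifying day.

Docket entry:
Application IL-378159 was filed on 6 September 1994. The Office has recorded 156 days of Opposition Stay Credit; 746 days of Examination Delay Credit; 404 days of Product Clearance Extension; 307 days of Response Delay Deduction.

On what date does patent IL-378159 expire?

June 1, 2016

Base term: filing date + 19 years → 6 September 2013.
Opposition Stay Credit: +156 days → 9 February 2014.
Examination Delay Credit: +746 days → 25 February 2016.
Product Clearance Extension: 404 days (within the 1711-day cap) → +404 days → 4 April 2017.
Response Delay Deduction: −307 days → 1 June 2016.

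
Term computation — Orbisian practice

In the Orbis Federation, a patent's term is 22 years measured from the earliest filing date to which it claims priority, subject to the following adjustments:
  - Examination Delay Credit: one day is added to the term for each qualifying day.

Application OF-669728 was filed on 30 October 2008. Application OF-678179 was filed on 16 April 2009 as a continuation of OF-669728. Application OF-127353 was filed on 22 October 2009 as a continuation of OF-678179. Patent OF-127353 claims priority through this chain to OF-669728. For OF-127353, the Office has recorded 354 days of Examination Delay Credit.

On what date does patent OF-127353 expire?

Earliest priority filing: 30 October 2008.
Base term: 30 October 2008 + 22 years → 30 October 2030.
Examination Delay Credit: +354 days → 19 October 2031.

October 19, 2031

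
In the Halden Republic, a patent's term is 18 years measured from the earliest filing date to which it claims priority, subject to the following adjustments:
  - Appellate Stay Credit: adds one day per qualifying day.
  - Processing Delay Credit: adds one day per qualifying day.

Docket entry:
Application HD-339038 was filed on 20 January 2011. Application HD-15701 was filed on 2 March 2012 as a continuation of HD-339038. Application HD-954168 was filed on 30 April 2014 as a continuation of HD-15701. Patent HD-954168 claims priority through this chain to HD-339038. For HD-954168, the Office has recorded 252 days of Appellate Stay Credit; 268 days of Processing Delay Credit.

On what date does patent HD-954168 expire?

June 24, 2030

Earliest priority filing: 20 January 2011.
Base term: 20 January 2011 + 18 years → 20 January 2029.
Appellate Stay Credit: +252 days → 29 September 2029.
Processing Delay Credit: +268 days → 24 June 2030.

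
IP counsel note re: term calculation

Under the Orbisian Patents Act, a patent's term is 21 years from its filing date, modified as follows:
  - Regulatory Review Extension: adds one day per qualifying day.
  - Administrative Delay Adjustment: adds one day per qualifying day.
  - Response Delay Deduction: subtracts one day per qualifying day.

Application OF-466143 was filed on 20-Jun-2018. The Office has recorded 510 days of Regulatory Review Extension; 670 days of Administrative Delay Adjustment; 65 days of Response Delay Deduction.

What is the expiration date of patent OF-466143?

Base term: filing date + 21 years → 20 June 2039.
Regulatory Review Extension: +510 days → 11 November 2040.
Administrative Delay Adjustment: +670 days → 12 September 2042.
Response Delay Deduction: −65 days → 9 July 2042.

2042-07-09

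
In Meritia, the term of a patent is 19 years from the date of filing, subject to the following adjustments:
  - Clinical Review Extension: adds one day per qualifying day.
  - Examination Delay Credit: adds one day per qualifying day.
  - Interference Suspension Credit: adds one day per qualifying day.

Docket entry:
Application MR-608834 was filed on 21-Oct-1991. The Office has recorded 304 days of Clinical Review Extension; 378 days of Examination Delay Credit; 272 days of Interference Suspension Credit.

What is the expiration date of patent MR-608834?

June 1, 2013

Base term: filing date + 19 years → 21 October 2010.
Clinical Review Extension: +304 days → 21 August 2011.
Examination Delay Credit: +378 days → 2 September 2012.
Interference Suspension Credit: +272 days → 1 June 2013.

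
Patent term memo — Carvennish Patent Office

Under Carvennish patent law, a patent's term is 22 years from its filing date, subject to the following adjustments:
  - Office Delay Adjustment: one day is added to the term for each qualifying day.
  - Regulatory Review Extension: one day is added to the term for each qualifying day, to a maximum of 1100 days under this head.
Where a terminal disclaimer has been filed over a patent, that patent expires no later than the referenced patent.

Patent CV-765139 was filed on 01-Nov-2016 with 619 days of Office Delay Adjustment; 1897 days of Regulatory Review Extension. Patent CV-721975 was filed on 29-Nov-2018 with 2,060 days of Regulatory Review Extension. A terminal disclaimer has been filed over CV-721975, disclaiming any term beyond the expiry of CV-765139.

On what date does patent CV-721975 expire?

July 17, 2043

Natural term of CV-721975:
  Base: filing + 22 years → 29 November 2040.
  Regulatory Review Extension: 2060 days claimed exceeds the 1100-day cap, so +1100 days → 4 December 2043.
Expiry of referenced patent CV-765139:
  Base: filing + 22 years → 1 November 2038.
  Office Delay Adjustment: +619 days → 12 July 2040.
  Regulatory Review Extension: 1897 days claimed exceeds the 1100-day cap, so +1100 days → 17 July 2043.
Terminal disclaimer: CV-721975 expires on the earlier of 4 December 2043 and 17 July 2043.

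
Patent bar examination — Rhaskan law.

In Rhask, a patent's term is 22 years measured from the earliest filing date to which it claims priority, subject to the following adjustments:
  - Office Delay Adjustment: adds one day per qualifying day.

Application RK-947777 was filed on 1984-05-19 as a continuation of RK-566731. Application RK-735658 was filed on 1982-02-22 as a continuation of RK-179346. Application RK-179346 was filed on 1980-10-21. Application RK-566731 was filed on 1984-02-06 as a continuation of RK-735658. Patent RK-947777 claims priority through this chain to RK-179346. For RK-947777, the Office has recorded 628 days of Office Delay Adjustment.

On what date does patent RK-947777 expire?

Earliest priority filing: 21 October 1980.
Base term: 21 October 1980 + 22 years → 21 October 2002.
Office Delay Adjustment: +628 days → 10 July 2004.

July 10, 2004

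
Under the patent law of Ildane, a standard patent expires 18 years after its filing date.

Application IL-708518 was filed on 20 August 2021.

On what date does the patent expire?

Filing date + 18 years → 20 August 2039.

August 20, 2039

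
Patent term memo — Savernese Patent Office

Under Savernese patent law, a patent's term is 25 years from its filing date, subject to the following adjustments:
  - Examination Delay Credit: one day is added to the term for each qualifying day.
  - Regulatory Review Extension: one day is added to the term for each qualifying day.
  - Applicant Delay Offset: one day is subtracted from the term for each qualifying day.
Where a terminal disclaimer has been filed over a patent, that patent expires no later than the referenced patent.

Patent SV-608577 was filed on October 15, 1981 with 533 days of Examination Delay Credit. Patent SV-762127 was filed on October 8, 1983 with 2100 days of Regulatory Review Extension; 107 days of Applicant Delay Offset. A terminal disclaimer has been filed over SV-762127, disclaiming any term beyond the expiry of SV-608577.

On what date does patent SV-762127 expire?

2008-03-31

Natural term of SV-762127:
  Base: filing + 25 years → 8 October 2008.
  Regulatory Review Extension: +2100 days → 9 July 2014.
  Applicant Delay Offset: −107 days → 24 March 2014.
Expiry of referenced patent SV-608577:
  Base: filing + 25 years → 15 October 2006.
  Examination Delay Credit: +533 days → 31 March 2008.
Terminal disclaimer: SV-762127 expires on the earlier of 24 March 2014 and 31 March 2008.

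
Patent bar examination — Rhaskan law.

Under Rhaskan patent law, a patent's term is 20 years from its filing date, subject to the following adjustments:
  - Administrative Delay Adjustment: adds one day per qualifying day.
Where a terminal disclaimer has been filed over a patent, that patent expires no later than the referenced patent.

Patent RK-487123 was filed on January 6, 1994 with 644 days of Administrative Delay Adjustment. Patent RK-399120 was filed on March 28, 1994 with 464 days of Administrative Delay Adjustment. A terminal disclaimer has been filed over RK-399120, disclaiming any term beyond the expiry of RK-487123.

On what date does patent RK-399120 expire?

Natural term of RK-399120:
  Base: filing + 20 years → 28 March 2014.
  Administrative Delay Adjustment: +464 days → 5 July 2015.
Expiry of referenced patent RK-487123:
  Base: filing + 20 years → 6 January 2014.
  Administrative Delay Adjustment: +644 days → 12 October 2015.
Terminal disclaimer: RK-399120 expires on the earlier of 5 July 2015 and 12 October 2015.

2015-07-05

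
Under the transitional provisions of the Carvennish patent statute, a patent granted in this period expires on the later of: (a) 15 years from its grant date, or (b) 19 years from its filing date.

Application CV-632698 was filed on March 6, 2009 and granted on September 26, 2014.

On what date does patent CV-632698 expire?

2029-09-26

(a) grant + 15 years → 26 September 2029.
(b) filing + 19 years → 6 March 2028.
Later of the two: 26 September 2029.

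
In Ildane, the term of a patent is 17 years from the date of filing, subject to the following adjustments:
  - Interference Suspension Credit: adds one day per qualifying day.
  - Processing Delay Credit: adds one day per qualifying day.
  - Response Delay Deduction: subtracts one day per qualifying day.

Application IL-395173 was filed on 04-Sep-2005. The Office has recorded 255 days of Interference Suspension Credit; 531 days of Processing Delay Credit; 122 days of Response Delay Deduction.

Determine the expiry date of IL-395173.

2024-06-29

Base term: filing date + 17 years → 4 September 2022.
Interference Suspension Credit: +255 days → 17 May 2023.
Processing Delay Credit: +531 days → 29 October 2024.
Response Delay Deduction: −122 days → 29 June 2024.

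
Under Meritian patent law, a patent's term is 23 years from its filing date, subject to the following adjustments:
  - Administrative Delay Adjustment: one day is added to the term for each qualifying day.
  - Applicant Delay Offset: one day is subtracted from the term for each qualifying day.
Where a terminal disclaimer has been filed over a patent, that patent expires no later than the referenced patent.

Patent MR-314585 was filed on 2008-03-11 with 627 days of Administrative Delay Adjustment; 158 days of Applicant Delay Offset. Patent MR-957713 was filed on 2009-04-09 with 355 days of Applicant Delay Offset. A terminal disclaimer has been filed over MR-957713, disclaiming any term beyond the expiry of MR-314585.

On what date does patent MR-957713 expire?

Natural term of MR-957713:
  Base: filing + 23 years → 9 April 2032.
  Applicant Delay Offset: −355 days → 20 April 2031.
Expiry of referenced patent MR-314585:
  Base: filing + 23 years → 11 March 2031.
  Administrative Delay Adjustment: +627 days → 27 November 2032.
  Applicant Delay Offset: −158 days → 22 June 2032.
Terminal disclaimer: MR-957713 expires on the earlier of 20 April 2031 and 22 June 2032.

April 20, 2031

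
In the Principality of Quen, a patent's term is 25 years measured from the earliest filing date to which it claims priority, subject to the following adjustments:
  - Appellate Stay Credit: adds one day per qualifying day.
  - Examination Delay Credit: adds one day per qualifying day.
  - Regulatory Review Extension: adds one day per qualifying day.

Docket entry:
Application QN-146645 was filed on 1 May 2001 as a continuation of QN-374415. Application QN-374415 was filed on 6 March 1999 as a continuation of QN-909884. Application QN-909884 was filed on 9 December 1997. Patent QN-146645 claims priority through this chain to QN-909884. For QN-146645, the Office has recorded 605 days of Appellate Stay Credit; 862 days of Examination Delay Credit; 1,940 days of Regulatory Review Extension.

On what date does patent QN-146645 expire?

Earliest priority filing: 9 December 1997.
Base term: 9 December 1997 + 25 years → 9 December 2022.
Appellate Stay Credit: +605 days → 5 August 2024.
Examination Delay Credit: +862 days → 15 December 2026.
Regulatory Review Extension: +1940 days → 7 April 2032.

2032-04-07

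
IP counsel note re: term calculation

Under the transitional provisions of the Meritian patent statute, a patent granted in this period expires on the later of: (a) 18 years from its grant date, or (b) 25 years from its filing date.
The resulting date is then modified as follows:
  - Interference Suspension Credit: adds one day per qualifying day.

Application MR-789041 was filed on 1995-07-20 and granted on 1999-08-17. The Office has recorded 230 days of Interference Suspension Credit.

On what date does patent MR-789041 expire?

(a) grant + 18 years → 17 August 2017.
(b) filing + 25 years → 20 July 2020.
Later of the two: 20 July 2020.
Interference Suspension Credit: +230 days → 7 March 2021.

March 7, 2021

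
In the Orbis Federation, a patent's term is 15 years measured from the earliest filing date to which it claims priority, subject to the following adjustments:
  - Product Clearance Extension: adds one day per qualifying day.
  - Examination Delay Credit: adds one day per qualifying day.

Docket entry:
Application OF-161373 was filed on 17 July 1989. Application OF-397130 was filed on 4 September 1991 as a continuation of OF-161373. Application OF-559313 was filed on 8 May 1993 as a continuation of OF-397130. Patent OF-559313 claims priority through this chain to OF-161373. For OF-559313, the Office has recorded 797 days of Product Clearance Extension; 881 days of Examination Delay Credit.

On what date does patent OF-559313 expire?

Earliest priority filing: 17 July 1989.
Base term: 17 July 1989 + 15 years → 17 July 2004.
Product Clearance Extension: +797 days → 22 September 2006.
Examination Delay Credit: +881 days → 19 February 2009.

2009-02-19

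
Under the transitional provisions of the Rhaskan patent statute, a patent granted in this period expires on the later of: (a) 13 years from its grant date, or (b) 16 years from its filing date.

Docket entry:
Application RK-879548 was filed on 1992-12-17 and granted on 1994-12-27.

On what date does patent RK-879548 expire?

(a) grant + 13 years → 27 December 2007.
(b) filing + 16 years → 17 December 2008.
Later of the two: 17 December 2008.

December 17, 2008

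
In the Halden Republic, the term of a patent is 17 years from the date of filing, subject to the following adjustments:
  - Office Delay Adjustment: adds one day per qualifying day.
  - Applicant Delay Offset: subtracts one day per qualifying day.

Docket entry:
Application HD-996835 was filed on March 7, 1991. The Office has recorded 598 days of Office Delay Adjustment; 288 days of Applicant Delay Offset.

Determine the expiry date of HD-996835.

Base term: filing date + 17 years → 7 March 2008.
Office Delay Adjustment: +598 days → 26 October 2009.
Applicant Delay Offset: −288 days → 11 January 2009.

2009-01-11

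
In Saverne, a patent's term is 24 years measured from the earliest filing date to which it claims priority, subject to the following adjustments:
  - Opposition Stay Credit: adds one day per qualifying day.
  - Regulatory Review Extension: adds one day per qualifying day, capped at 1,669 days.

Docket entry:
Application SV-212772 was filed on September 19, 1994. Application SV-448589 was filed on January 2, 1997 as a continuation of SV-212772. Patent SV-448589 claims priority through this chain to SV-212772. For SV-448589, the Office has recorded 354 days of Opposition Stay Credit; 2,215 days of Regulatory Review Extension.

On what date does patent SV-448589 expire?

2024-04-03

Earliest priority filing: 19 September 1994.
Base term: 19 September 1994 + 24 years → 19 September 2018.
Opposition Stay Credit: +354 days → 8 September 2019.
Regulatory Review Extension: 2215 days claimed exceeds the 1669-day cap, so +1669 days → 3 April 2024.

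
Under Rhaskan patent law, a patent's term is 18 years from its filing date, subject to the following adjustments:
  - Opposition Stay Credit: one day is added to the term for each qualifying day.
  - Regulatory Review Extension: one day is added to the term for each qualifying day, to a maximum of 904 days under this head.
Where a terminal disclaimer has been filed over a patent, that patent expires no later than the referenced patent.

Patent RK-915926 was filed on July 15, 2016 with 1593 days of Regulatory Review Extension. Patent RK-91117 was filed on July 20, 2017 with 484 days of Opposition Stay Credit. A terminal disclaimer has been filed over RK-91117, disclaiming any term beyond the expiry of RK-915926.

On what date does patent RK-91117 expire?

Natural term of RK-91117:
  Base: filing + 18 years → 20 July 2035.
  Opposition Stay Credit: +484 days → 15 November 2036.
Expiry of referenced patent RK-915926:
  Base: filing + 18 years → 15 July 2034.
  Regulatory Review Extension: 1593 days claimed exceeds the 904-day cap, so +904 days → 4 January 2037.
Terminal disclaimer: RK-91117 expires on the earlier of 15 November 2036 and 4 January 2037.

2036-11-15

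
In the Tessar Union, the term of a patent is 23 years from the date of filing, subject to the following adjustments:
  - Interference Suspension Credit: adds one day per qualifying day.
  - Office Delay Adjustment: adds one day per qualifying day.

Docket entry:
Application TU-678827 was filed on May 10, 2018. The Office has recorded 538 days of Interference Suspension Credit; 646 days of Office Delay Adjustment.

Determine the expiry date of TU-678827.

Base term: filing date + 23 years → 10 May 2041.
Interference Suspension Credit: +538 days → 30 October 2042.
Office Delay Adjustment: +646 days → 6 August 2044.

August 6, 2044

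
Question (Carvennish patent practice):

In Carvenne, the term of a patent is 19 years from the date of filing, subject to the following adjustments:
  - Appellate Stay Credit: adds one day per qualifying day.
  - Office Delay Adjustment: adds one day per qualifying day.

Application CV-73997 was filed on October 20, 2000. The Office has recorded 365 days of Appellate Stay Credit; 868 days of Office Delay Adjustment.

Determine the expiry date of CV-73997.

2023-03-06

Base term: filing date + 19 years → 20 October 2019.
Appellate Stay Credit: +365 days → 19 October 2020.
Office Delay Adjustment: +868 days → 6 March 2023.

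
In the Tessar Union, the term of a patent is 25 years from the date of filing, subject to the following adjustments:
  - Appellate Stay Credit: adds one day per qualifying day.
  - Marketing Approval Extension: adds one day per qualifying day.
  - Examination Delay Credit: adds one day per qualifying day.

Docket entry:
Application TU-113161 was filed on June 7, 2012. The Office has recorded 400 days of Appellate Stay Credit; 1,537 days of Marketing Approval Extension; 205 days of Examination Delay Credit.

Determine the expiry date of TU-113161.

April 19, 2043

Base term: filing date + 25 years → 7 June 2037.
Appellate Stay Credit: +400 days → 12 July 2038.
Marketing Approval Extension: +1537 days → 26 September 2042.
Examination Delay Credit: +205 days → 19 April 2043.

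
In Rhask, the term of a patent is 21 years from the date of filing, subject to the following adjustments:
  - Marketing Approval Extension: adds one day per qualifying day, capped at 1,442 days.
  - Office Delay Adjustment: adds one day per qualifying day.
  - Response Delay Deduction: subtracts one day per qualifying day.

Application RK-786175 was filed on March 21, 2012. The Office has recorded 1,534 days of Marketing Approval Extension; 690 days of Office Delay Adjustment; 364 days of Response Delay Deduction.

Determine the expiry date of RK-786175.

Base term: filing date + 21 years → 21 March 2033.
Marketing Approval Extension: 1534 days claimed exceeds the 1442-day cap, so +1442 days → 2 March 2037.
Office Delay Adjustment: +690 days → 21 January 2039.
Response Delay Deduction: −364 days → 22 January 2038.

2038-01-22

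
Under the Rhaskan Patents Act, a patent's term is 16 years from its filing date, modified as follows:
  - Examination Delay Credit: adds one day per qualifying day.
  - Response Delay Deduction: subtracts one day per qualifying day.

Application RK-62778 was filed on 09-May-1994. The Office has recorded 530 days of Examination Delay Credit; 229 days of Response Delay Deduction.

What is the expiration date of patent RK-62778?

Base term: filing date + 16 years → 9 May 2010.
Examination Delay Credit: +530 days → 21 October 2011.
Response Delay Deduction: −229 days → 6 March 2011.

2011-03-06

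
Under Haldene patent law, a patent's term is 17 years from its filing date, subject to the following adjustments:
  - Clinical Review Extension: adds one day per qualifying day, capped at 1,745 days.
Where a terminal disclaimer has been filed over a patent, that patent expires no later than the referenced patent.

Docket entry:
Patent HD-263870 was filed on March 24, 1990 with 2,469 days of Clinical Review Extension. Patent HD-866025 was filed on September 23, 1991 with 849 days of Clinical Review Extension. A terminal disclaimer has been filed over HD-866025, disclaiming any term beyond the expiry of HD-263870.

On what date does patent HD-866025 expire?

January 20, 2011

Natural term of HD-866025:
  Base: filing + 17 years → 23 September 2008.
  Clinical Review Extension: 849 days (within the 1745-day cap) → +849 days → 20 January 2011.
Expiry of referenced patent HD-263870:
  Base: filing + 17 years → 24 March 2007.
  Clinical Review Extension: 2469 days claimed exceeds the 1745-day cap, so +1745 days → 2 January 2012.
Terminal disclaimer: HD-866025 expires on the earlier of 20 January 2011 and 2 January 2012.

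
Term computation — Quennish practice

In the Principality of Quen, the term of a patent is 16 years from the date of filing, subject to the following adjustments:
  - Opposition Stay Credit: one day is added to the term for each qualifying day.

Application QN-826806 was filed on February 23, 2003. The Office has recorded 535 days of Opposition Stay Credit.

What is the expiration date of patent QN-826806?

August 11, 2020

Base term: filing date + 16 years → 23 February 2019.
Opposition Stay Credit: +535 days → 11 August 2020.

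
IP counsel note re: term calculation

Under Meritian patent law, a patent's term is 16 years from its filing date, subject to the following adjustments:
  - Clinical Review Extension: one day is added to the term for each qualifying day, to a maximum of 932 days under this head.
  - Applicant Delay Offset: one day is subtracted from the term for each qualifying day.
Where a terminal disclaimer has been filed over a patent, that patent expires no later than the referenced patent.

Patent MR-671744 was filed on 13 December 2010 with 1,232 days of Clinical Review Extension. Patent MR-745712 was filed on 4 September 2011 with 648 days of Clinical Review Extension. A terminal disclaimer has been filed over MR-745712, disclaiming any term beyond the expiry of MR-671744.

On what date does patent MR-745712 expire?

2029-06-13

Natural term of MR-745712:
  Base: filing + 16 years → 4 September 2027.
  Clinical Review Extension: 648 days (within the 932-day cap) → +648 days → 13 June 2029.
Expiry of referenced patent MR-671744:
  Base: filing + 16 years → 13 December 2026.
  Clinical Review Extension: 1232 days claimed exceeds the 932-day cap, so +932 days → 2 July 2029.
Terminal disclaimer: MR-745712 expires on the earlier of 13 June 2029 and 2 July 2029.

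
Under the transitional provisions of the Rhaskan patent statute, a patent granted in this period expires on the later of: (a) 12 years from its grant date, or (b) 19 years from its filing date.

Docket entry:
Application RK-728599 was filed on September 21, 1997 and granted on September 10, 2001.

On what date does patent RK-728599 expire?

2016-09-21

(a) grant + 12 years → 10 September 2013.
(b) filing + 19 years → 21 September 2016.
Later of the two: 21 September 2016.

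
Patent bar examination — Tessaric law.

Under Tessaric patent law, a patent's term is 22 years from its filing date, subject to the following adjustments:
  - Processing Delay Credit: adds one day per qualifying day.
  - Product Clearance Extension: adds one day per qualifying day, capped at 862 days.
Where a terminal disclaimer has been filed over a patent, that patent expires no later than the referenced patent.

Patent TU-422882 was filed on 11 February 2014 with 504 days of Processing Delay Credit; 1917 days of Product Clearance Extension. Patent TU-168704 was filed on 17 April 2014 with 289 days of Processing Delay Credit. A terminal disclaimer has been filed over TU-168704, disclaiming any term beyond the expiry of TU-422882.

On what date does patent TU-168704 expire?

Natural term of TU-168704:
  Base: filing + 22 years → 17 April 2036.
  Processing Delay Credit: +289 days → 31 January 2037.
Expiry of referenced patent TU-422882:
  Base: filing + 22 years → 11 February 2036.
  Processing Delay Credit: +504 days → 29 June 2037.
  Product Clearance Extension: 1917 days claimed exceeds the 862-day cap, so +862 days → 8 November 2039.
Terminal disclaimer: TU-168704 expires on the earlier of 31 January 2037 and 8 November 2039.

2037-01-31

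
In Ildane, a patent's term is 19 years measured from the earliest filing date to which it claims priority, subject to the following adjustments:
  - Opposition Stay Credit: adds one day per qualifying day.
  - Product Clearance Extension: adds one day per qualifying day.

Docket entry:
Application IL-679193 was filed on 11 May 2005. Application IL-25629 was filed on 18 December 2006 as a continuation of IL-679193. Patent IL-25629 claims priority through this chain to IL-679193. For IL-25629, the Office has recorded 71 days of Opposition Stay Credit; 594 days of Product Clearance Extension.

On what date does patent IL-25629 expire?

Earliest priority filing: 11 May 2005.
Base term: 11 May 2005 + 19 years → 11 May 2024.
Opposition Stay Credit: +71 days → 21 July 2024.
Product Clearance Extension: +594 days → 7 March 2026.

2026-03-07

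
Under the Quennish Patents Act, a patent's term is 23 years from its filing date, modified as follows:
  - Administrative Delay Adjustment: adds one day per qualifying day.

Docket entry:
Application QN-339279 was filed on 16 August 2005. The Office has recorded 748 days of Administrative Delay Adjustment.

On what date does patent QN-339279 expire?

2030-09-03

Base term: filing date + 23 years → 16 August 2028.
Administrative Delay Adjustment: +748 days → 3 September 2030.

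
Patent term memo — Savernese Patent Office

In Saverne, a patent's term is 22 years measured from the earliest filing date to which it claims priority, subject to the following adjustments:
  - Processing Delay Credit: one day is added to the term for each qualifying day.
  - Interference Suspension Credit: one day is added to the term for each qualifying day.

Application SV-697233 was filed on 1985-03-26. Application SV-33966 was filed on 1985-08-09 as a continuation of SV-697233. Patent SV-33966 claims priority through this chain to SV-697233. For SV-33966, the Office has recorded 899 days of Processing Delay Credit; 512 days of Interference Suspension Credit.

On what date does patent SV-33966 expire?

February 4, 2011

Earliest priority filing: 26 March 1985.
Base term: 26 March 1985 + 22 years → 26 March 2007.
Processing Delay Credit: +899 days → 10 September 2009.
Interference Suspension Credit: +512 days → 4 February 2011.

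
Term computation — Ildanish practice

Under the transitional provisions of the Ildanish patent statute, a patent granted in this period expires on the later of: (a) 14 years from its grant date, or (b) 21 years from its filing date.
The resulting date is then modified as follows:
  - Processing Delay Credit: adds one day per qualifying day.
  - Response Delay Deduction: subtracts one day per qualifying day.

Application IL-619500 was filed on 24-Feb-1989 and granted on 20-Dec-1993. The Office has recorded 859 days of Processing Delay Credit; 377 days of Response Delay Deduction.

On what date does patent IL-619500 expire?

2011-06-21

(a) grant + 14 years → 20 December 2007.
(b) filing + 21 years → 24 February 2010.
Later of the two: 24 February 2010.
Processing Delay Credit: +859 days → 2 July 2012.
Response Delay Deduction: −377 days → 21 June 2011.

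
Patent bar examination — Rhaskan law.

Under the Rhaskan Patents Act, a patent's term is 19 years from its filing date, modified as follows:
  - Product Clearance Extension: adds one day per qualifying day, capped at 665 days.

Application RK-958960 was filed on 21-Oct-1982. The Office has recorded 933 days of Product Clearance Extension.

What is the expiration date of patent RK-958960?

Base term: filing date + 19 years → 21 October 2001.
Product Clearance Extension: 933 days claimed exceeds the 665-day cap, so +665 days → 17 August 2003.

August 17, 2003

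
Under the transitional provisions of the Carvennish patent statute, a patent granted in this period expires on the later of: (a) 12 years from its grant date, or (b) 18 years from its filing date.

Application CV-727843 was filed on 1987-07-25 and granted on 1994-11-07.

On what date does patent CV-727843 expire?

November 7, 2006

(a) grant + 12 years → 7 November 2006.
(b) filing + 18 years → 25 July 2005.
Later of the two: 7 November 2006.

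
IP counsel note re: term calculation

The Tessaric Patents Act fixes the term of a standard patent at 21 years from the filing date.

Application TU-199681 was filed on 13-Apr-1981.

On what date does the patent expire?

April 13, 2002

Filing date + 21 years → 13 April 2002.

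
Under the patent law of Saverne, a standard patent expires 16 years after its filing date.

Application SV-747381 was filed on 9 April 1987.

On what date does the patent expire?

Filing date + 16 years → 9 April 2003.

April 9, 2003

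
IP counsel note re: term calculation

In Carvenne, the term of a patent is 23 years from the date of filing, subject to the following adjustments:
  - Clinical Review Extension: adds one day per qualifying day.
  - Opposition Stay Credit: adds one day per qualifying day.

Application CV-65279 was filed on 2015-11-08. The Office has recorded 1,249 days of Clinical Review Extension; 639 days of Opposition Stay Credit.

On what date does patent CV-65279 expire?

Base term: filing date + 23 years → 8 November 2038.
Clinical Review Extension: +1249 days → 10 April 2042.
Opposition Stay Credit: +639 days → 9 January 2044.

2044-01-09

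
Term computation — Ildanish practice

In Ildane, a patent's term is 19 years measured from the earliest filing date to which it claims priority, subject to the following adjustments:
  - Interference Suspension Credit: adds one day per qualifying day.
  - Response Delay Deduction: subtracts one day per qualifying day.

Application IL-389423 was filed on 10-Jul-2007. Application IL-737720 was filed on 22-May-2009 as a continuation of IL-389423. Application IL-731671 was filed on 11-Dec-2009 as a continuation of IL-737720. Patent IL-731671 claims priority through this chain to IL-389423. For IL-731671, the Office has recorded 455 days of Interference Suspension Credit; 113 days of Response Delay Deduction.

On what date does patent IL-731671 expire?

June 17, 2027

Earliest priority filing: 10 July 2007.
Base term: 10 July 2007 + 19 years → 10 July 2026.
Interference Suspension Credit: +455 days → 8 October 2027.
Response Delay Deduction: −113 days → 17 June 2027.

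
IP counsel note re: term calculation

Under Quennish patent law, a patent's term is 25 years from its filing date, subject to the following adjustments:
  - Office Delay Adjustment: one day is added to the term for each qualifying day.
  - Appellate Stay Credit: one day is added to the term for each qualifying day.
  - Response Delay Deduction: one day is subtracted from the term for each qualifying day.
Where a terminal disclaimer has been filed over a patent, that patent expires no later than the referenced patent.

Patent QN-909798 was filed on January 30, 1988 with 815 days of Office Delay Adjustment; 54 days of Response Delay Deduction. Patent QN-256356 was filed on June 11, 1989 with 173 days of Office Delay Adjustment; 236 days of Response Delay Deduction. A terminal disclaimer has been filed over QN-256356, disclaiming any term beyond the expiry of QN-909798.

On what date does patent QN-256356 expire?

Natural term of QN-256356:
  Base: filing + 25 years → 11 June 2014.
  Office Delay Adjustment: +173 days → 1 December 2014.
  Response Delay Deduction: −236 days → 9 April 2014.
Expiry of referenced patent QN-909798:
  Base: filing + 25 years → 30 January 2013.
  Office Delay Adjustment: +815 days → 25 April 2015.
  Response Delay Deduction: −54 days → 2 March 2015.
Terminal disclaimer: QN-256356 expires on the earlier of 9 April 2014 and 2 March 2015.

April 9, 2014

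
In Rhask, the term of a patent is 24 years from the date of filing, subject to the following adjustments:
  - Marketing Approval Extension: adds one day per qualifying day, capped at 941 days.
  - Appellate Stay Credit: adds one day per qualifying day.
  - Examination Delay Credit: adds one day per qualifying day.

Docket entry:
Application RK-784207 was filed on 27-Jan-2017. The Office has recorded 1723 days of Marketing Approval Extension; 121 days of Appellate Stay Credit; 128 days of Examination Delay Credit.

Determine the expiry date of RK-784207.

May 1, 2044

Base term: filing date + 24 years → 27 January 2041.
Marketing Approval Extension: 1723 days claimed exceeds the 941-day cap, so +941 days → 26 August 2043.
Appellate Stay Credit: +121 days → 25 December 2043.
Examination Delay Credit: +128 days → 1 May 2044.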